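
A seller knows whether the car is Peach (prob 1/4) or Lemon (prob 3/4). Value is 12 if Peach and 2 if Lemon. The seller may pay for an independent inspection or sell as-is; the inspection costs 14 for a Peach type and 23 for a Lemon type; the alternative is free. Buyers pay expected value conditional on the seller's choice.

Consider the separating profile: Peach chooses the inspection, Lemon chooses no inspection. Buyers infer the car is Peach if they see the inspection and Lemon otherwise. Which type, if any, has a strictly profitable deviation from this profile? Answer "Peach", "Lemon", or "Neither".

The inspection pays 12; no inspection pays 2.
Peach: assigned the inspection, nets 12 − 14 = -2; deviating to no inspection nets 2.
Lemon: assigned no inspection, nets 2; deviating to the inspection nets 12 − 23 = -11.
The Peach type gains 4 by deviating.

Peach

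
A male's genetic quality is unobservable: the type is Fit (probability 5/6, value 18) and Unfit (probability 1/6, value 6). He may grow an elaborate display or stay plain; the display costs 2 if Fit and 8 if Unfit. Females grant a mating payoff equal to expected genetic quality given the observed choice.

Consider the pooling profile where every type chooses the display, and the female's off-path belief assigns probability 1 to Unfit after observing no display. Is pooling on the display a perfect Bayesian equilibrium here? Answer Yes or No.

On path, the female holds the prior and pays 5/6·18 + 1/6·6 = 16. Off path (no display), believing Unfit, it pays 6.
Fit: the display nets 16 − 2 = 14; no display nets 6. Fit stays.
Unfit: the display nets 16 − 8 = 8; no display nets 6. Unfit stays.
No type deviates, so pooling is sustained.

Yes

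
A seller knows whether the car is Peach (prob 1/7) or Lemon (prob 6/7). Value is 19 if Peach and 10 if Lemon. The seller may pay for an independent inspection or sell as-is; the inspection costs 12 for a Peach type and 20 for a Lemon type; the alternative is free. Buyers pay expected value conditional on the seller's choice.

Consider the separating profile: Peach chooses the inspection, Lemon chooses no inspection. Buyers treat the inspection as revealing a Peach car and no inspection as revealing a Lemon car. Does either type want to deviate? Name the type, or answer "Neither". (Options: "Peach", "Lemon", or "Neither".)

The inspection pays 19; no inspection pays 10.
Peach: assigned the inspection, nets 19 − 12 = 7; deviating to no inspection nets 10.
Lemon: assigned no inspection, nets 10; deviating to the inspection nets 19 − 20 = -1.
The Peach type gains 3 by deviating.

Peach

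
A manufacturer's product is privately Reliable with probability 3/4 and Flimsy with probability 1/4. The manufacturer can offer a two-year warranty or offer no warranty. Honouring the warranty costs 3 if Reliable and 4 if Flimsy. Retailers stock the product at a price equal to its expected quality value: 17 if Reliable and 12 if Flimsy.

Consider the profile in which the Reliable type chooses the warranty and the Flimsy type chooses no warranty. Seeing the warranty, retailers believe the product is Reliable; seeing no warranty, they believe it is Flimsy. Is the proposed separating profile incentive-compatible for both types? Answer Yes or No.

Under these beliefs, the warranty earns price 17 and no warranty earns price 12.
Reliable: the warranty nets 17 − 3 = 14; no warranty nets 12. Reliable prefers the warranty.
Flimsy: the warranty nets 17 − 4 = 13; no warranty nets 12. Flimsy would deviate to the warranty.
Flimsy has a profitable deviation, so the profile is not an equilibrium.

No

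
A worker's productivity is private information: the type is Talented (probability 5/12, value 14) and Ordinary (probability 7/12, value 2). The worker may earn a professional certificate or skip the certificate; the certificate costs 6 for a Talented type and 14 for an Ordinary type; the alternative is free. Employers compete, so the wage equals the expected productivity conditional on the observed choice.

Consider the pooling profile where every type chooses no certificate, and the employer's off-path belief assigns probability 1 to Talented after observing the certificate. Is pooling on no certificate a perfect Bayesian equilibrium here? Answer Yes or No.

On path, the employer holds the prior and pays 5/12·14 + 7/12·2 = 7. Off path (the certificate), believing Talented, it pays 14.
Talented: no certificate nets 7; the certificate nets 14 − 6 = 8. Talented would deviate.
Ordinary: no certificate nets 7; the certificate nets 14 − 14 = 0. Ordinary stays.
A type deviates, so pooling fails.

No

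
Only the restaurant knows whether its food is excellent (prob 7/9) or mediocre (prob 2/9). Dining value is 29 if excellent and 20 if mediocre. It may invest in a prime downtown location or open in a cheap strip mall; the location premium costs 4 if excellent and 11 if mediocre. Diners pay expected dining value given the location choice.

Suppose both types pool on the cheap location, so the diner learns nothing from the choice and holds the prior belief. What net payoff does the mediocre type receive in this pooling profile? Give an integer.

27

Pooled price premium = 7/9·29 + 2/9·20 = 27.
mediocre pays no cost for the cheap location, so net payoff = 27.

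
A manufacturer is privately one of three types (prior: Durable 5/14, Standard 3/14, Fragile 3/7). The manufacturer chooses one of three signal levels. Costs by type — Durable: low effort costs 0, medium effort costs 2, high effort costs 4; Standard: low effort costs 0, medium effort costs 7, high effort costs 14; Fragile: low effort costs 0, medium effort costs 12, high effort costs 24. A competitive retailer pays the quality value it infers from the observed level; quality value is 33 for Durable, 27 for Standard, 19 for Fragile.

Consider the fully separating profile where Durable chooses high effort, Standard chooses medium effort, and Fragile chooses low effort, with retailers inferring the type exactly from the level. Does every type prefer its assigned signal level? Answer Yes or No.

Separating prices: high effort → 33, medium effort → 27, low effort → 19.
Durable (assigned high effort): low effort: 19 − 0 = 19; medium effort: 27 − 2 = 25; high effort: 33 − 4 = 29. Durable stays.
Standard (assigned medium effort): low effort: 19 − 0 = 19; medium effort: 27 − 7 = 20; high effort: 33 − 14 = 19. Standard stays.
Fragile (assigned low effort): low effort: 19 − 0 = 19; medium effort: 27 − 12 = 15; high effort: 33 − 24 = 9. Fragile stays.
Every type prefers its assigned level; separation holds.

Yes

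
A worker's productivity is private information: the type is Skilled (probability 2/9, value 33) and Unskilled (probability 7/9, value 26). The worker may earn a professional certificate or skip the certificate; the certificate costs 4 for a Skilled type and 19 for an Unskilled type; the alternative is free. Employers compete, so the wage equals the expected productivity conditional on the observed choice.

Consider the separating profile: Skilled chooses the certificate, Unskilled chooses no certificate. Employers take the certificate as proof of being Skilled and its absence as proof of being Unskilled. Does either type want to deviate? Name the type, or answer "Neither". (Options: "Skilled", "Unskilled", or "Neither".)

The certificate pays 33; no certificate pays 26.
Skilled: assigned the certificate, nets 33 − 4 = 29; deviating to no certificate nets 26.
Unskilled: assigned no certificate, nets 26; deviating to the certificate nets 33 − 19 = 14.
Both types strictly prefer their assigned action; no profitable deviation.

Neither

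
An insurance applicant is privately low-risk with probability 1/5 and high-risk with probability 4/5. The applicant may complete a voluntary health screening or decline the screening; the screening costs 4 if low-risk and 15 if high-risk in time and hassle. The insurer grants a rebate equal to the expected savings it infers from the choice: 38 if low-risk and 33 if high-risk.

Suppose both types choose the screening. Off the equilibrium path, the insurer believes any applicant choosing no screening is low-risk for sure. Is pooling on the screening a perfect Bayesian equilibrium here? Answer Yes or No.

On path, the insurer holds the prior and pays 1/5·38 + 4/5·33 = 34. Off path (no screening), believing low-risk, it pays 38.
low-risk: the screening nets 34 − 4 = 30; no screening nets 38. low-risk would deviate.
high-risk: the screening nets 34 − 15 = 19; no screening nets 38. high-risk would deviate.
A type deviates, so pooling fails.

No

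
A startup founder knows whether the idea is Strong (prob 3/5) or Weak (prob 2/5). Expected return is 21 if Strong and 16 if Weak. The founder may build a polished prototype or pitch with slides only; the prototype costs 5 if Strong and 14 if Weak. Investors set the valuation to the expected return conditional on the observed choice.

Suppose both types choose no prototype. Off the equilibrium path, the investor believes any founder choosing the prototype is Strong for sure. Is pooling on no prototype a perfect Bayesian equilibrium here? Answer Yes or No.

Yes

On path, the investor holds the prior and pays 3/5·21 + 2/5·16 = 19. Off path (the prototype), believing Strong, it pays 21.
Strong: no prototype nets 19; the prototype nets 21 − 5 = 16. Strong stays.
Weak: no prototype nets 19; the prototype nets 21 − 14 = 7. Weak stays.
No type deviates, so pooling is sustained.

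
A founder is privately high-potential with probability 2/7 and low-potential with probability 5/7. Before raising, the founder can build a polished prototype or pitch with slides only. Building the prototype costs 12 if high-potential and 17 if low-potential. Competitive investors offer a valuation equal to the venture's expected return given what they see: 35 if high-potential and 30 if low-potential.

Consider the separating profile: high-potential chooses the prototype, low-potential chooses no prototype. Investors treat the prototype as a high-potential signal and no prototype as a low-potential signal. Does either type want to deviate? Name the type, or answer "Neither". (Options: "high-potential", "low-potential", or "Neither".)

The prototype pays 35; no prototype pays 30.
high-potential: assigned the prototype, nets 35 − 12 = 23; deviating to no prototype nets 30.
low-potential: assigned no prototype, nets 30; deviating to the prototype nets 35 − 17 = 18.
The high-potential type gains 7 by deviating.

high-potential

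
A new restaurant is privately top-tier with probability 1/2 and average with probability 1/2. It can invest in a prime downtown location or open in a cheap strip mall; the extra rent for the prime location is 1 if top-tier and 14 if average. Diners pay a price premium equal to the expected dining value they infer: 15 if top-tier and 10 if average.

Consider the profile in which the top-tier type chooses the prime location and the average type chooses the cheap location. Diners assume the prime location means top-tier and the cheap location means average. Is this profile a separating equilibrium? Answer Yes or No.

Yes

Under these beliefs, the prime location earns price premium 15 and the cheap location earns price premium 10.
top-tier: the prime location nets 15 − 1 = 14; the cheap location nets 10. top-tier prefers the prime location.
average: the prime location nets 15 − 14 = 1; the cheap location nets 10. average prefers the cheap location.
Neither type deviates, so the separating profile is an equilibrium.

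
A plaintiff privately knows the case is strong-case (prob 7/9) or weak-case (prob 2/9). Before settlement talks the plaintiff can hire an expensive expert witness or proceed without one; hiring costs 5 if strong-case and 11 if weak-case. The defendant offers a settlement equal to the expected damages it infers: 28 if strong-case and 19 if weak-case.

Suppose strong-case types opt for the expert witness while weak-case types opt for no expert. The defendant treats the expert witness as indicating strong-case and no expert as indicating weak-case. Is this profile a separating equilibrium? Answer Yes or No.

Yes

Under these beliefs, the expert witness earns settlement 28 and no expert earns settlement 19.
strong-case: the expert witness nets 28 − 5 = 23; no expert nets 19. strong-case prefers the expert witness.
weak-case: the expert witness nets 28 − 11 = 17; no expert nets 19. weak-case prefers no expert.
Neither type deviates, so the separating profile is an equilibrium.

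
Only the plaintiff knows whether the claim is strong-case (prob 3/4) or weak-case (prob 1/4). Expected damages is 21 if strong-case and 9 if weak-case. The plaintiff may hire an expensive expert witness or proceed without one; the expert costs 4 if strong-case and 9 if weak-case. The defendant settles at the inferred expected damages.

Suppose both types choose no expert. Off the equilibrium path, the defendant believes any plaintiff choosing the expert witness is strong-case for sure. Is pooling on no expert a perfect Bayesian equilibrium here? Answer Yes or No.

On path, the defendant holds the prior and pays 3/4·21 + 1/4·9 = 18. Off path (the expert witness), believing strong-case, it pays 21.
strong-case: no expert nets 18; the expert witness nets 21 − 4 = 17. strong-case stays.
weak-case: no expert nets 18; the expert witness nets 21 − 9 = 12. weak-case stays.
No type deviates, so pooling is sustained.

Yes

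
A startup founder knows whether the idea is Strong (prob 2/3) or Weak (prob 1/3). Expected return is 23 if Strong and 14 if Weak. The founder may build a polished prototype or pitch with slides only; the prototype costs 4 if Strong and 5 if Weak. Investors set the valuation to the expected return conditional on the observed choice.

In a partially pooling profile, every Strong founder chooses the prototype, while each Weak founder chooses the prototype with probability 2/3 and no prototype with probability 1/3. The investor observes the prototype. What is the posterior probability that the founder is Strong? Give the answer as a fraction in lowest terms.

3/4

P(the prototype) = (2/3)·1 + (1/3)·(2/3) = 8/9.
By Bayes' rule, P(Strong | the prototype) = (2/3) / (8/9) = 3/4.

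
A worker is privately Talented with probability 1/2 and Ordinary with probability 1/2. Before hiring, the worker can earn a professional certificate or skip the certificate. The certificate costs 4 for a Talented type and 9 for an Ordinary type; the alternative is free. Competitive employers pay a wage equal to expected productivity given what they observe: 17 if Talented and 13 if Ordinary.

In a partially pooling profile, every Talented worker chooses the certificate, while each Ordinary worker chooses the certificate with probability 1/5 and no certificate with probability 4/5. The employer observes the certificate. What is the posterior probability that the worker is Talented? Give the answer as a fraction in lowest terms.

5/6

P(the certificate) = (1/2)·1 + (1/2)·(1/5) = 3/5.
By Bayes' rule, P(Talented | the certificate) = (1/2) / (3/5) = 5/6.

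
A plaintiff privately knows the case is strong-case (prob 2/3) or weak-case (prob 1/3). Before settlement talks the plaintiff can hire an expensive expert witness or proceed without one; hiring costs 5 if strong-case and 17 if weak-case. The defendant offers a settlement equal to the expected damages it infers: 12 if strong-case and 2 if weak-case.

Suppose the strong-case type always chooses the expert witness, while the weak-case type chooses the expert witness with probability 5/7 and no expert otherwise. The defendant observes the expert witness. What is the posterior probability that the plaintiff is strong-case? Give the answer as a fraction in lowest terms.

14/19

P(the expert witness) = (2/3)·1 + (1/3)·(5/7) = 19/21.
By Bayes' rule, P(strong-case | the expert witness) = (2/3) / (19/21) = 14/19.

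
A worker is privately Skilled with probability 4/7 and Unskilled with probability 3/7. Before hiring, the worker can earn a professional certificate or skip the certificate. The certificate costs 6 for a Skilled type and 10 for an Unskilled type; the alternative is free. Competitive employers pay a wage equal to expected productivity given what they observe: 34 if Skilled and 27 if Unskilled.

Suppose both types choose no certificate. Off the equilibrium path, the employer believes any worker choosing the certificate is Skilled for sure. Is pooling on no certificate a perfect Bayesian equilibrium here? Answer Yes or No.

Yes

On path, the employer holds the prior and pays 4/7·34 + 3/7·27 = 31. Off path (the certificate), believing Skilled, it pays 34.
Skilled: no certificate nets 31; the certificate nets 34 − 6 = 28. Skilled stays.
Unskilled: no certificate nets 31; the certificate nets 34 − 10 = 24. Unskilled stays.
No type deviates, so pooling is sustained.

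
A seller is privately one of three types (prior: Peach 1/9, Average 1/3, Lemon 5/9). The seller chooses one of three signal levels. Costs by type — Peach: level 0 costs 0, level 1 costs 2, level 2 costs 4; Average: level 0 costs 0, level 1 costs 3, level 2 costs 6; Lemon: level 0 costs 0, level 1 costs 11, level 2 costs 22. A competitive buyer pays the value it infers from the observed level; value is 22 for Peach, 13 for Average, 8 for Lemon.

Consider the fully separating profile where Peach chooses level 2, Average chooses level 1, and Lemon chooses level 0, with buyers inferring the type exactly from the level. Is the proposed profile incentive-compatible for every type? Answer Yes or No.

No

Separating prices: level 2 → 22, level 1 → 13, level 0 → 8.
Peach (assigned level 2): level 0: 8 − 0 = 8; level 1: 13 − 2 = 11; level 2: 22 − 4 = 18. Peach stays.
Average (assigned level 1): level 0: 8 − 0 = 8; level 1: 13 − 3 = 10; level 2: 22 − 6 = 16. Average prefers level 2.
Lemon (assigned level 0): level 0: 8 − 0 = 8; level 1: 13 − 11 = 2; level 2: 22 − 22 = 0. Lemon stays.
At least one type deviates; the separating profile fails.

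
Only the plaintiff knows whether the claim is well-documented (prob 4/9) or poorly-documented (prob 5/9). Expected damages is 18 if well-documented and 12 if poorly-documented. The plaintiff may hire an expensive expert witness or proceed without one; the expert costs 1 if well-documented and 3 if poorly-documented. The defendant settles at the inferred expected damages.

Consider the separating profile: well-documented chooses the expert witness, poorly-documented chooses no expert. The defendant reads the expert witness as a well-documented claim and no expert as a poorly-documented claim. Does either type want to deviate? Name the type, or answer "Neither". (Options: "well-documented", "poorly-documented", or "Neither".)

The expert witness pays 18; no expert pays 12.
well-documented: assigned the expert witness, nets 18 − 1 = 17; deviating to no expert nets 12.
poorly-documented: assigned no expert, nets 12; deviating to the expert witness nets 18 − 3 = 15.
The poorly-documented type gains 3 by deviating.

poorly-documented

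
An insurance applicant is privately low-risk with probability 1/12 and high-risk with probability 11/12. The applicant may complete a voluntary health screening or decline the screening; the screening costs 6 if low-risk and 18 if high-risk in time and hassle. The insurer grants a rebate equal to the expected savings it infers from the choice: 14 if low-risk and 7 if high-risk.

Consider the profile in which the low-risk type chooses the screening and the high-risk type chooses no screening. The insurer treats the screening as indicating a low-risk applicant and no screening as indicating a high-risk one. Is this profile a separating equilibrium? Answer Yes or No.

Under these beliefs, the screening earns rebate 14 and no screening earns rebate 7.
low-risk: the screening nets 14 − 6 = 8; no screening nets 7. low-risk prefers the screening.
high-risk: the screening nets 14 − 18 = -4; no screening nets 7. high-risk prefers no screening.
Neither type deviates, so the separating profile is an equilibrium.

Yes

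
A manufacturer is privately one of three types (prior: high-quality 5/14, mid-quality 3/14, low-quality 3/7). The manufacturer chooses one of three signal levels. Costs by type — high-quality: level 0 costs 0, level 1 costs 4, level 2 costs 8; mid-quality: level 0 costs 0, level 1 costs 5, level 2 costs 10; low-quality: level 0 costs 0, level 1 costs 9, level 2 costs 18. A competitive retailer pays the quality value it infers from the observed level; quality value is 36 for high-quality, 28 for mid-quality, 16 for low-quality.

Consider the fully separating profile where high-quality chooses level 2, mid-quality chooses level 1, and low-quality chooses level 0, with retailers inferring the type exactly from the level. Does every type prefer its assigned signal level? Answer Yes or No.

No

Separating prices: level 2 → 36, level 1 → 28, level 0 → 16.
high-quality (assigned level 2): level 0: 16 − 0 = 16; level 1: 28 − 4 = 24; level 2: 36 − 8 = 28. high-quality stays.
mid-quality (assigned level 1): level 0: 16 − 0 = 16; level 1: 28 − 5 = 23; level 2: 36 − 10 = 26. mid-quality prefers level 2.
low-quality (assigned level 0): level 0: 16 − 0 = 16; level 1: 28 − 9 = 19; level 2: 36 − 18 = 18. low-quality prefers level 1.
At least one type deviates; the separating profile fails.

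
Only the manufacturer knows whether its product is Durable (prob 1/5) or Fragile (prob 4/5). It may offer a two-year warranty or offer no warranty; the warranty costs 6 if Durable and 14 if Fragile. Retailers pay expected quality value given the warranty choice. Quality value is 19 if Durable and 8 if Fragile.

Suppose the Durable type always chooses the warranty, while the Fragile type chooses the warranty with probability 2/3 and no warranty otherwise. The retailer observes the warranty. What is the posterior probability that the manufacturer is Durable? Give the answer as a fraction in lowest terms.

P(the warranty) = (1/5)·1 + (4/5)·(2/3) = 11/15.
By Bayes' rule, P(Durable | the warranty) = (1/5) / (11/15) = 3/11.

3/11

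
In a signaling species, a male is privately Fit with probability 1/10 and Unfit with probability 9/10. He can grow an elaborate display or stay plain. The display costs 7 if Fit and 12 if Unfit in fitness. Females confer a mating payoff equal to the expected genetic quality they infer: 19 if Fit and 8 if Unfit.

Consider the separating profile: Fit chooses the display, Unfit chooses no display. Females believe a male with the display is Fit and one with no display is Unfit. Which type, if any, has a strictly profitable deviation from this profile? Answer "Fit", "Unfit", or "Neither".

Neither

The display pays 19; no display pays 8.
Fit: assigned the display, nets 19 − 7 = 12; deviating to no display nets 8.
Unfit: assigned no display, nets 8; deviating to the display nets 19 − 12 = 7.
Both types strictly prefer their assigned action; no profitable deviation.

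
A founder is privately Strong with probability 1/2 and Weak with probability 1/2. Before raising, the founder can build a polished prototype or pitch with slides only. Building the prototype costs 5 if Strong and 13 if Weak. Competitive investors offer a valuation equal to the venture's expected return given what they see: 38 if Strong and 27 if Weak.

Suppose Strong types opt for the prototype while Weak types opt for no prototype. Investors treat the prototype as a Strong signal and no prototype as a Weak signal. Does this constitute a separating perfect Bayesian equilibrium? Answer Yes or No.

Under these beliefs, the prototype earns valuation 38 and no prototype earns valuation 27.
Strong: the prototype nets 38 − 5 = 33; no prototype nets 27. Strong prefers the prototype.
Weak: the prototype nets 38 − 13 = 25; no prototype nets 27. Weak prefers no prototype.
Neither type deviates, so the separating profile is an equilibrium.

Yes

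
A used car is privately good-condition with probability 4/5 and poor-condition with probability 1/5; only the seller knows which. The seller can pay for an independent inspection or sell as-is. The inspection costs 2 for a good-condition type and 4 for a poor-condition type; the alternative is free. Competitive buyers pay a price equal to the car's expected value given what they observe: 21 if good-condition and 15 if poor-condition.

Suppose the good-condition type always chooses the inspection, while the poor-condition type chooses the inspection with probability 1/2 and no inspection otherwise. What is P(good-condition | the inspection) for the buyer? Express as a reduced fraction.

8/9

P(the inspection) = (4/5)·1 + (1/5)·(1/2) = 9/10.
By Bayes' rule, P(good-condition | the inspection) = (4/5) / (9/10) = 8/9.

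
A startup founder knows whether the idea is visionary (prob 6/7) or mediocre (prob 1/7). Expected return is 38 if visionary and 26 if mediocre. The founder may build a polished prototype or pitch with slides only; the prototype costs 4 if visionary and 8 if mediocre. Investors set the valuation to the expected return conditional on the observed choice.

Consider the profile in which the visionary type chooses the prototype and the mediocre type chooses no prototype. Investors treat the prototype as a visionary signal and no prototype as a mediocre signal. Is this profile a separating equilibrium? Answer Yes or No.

Under these beliefs, the prototype earns valuation 38 and no prototype earns valuation 26.
visionary: the prototype nets 38 − 4 = 34; no prototype nets 26. visionary prefers the prototype.
mediocre: the prototype nets 38 − 8 = 30; no prototype nets 26. mediocre would deviate to the prototype.
mediocre has a profitable deviation, so the profile is not an equilibrium.

No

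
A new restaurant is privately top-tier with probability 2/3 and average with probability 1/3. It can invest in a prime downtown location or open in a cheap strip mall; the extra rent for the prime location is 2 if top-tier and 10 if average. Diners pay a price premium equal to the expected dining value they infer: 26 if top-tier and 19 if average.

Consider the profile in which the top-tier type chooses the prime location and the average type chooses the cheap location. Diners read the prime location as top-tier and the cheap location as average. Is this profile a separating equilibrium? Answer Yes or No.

Under these beliefs, the prime location earns price premium 26 and the cheap location earns price premium 19.
top-tier: the prime location nets 26 − 2 = 24; the cheap location nets 19. top-tier prefers the prime location.
average: the prime location nets 26 − 10 = 16; the cheap location nets 19. average prefers the cheap location.
Neither type deviates, so the separating profile is an equilibrium.

Yes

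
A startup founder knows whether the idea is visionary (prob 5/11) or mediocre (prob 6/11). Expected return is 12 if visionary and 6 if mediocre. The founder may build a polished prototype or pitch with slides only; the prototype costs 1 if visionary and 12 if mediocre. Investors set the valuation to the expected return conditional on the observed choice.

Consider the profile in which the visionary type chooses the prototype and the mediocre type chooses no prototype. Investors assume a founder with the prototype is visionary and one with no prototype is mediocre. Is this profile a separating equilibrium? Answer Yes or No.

Under these beliefs, the prototype earns valuation 12 and no prototype earns valuation 6.
visionary: the prototype nets 12 − 1 = 11; no prototype nets 6. visionary prefers the prototype.
mediocre: the prototype nets 12 − 12 = 0; no prototype nets 6. mediocre prefers no prototype.
Neither type deviates, so the separating profile is an equilibrium.

Yes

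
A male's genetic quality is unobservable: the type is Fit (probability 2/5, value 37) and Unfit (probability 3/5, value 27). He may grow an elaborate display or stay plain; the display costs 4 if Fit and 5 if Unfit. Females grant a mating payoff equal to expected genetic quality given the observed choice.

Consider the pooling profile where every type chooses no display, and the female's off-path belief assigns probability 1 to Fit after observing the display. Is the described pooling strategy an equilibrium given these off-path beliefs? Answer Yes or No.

On path, the female holds the prior and pays 2/5·37 + 3/5·27 = 31. Off path (the display), believing Fit, it pays 37.
Fit: no display nets 31; the display nets 37 − 4 = 33. Fit would deviate.
Unfit: no display nets 31; the display nets 37 − 5 = 32. Unfit would deviate.
A type deviates, so pooling fails.

No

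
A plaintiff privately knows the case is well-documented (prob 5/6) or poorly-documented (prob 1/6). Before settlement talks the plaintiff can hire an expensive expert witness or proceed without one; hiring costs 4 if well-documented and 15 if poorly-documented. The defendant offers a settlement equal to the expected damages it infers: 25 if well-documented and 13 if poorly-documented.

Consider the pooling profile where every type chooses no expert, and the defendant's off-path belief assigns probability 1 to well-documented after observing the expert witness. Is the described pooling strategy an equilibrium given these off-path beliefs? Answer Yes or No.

Yes

On path, the defendant holds the prior and pays 5/6·25 + 1/6·13 = 23. Off path (the expert witness), believing well-documented, it pays 25.
well-documented: no expert nets 23; the expert witness nets 25 − 4 = 21. well-documented stays.
poorly-documented: no expert nets 23; the expert witness nets 25 − 15 = 10. poorly-documented stays.
No type deviates, so pooling is sustained.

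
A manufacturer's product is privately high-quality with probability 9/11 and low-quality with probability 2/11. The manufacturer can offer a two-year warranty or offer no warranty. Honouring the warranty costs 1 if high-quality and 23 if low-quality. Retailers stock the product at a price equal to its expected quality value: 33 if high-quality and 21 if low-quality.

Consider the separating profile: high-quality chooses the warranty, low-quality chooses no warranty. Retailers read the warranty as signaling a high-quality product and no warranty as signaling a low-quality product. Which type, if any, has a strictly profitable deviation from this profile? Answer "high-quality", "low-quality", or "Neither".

Neither

The warranty pays 33; no warranty pays 21.
high-quality: assigned the warranty, nets 33 − 1 = 32; deviating to no warranty nets 21.
low-quality: assigned no warranty, nets 21; deviating to the warranty nets 33 − 23 = 10.
Both types strictly prefer their assigned action; no profitable deviation.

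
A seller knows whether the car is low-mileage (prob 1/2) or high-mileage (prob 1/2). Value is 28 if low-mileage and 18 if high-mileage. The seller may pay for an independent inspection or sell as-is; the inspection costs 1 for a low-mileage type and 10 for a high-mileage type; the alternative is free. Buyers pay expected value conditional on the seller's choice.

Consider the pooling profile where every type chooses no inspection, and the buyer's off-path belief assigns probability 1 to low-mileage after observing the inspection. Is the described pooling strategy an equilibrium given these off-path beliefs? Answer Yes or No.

On path, the buyer holds the prior and pays 1/2·28 + 1/2·18 = 23. Off path (the inspection), believing low-mileage, it pays 28.
low-mileage: no inspection nets 23; the inspection nets 28 − 1 = 27. low-mileage would deviate.
high-mileage: no inspection nets 23; the inspection nets 28 − 10 = 18. high-mileage stays.
A type deviates, so pooling fails.

No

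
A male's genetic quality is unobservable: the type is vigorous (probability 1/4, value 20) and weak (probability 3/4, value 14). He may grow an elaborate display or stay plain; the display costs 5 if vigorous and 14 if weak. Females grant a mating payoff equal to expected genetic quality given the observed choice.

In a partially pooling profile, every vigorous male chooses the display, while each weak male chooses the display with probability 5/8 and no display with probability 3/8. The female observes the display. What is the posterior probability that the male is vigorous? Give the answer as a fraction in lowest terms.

P(the display) = (1/4)·1 + (3/4)·(5/8) = 23/32.
By Bayes' rule, P(vigorous | the display) = (1/4) / (23/32) = 8/23.

8/23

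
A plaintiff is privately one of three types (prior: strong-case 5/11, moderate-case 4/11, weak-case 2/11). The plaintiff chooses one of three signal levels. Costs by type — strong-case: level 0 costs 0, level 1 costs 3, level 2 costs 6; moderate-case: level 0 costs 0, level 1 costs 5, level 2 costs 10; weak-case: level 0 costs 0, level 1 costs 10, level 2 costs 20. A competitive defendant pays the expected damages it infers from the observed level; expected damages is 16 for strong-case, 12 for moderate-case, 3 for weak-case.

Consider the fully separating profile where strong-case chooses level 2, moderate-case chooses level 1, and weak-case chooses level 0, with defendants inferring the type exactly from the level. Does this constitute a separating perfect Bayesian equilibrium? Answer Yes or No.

Separating settlements: level 2 → 16, level 1 → 12, level 0 → 3.
strong-case (assigned level 2): level 0: 3 − 0 = 3; level 1: 12 − 3 = 9; level 2: 16 − 6 = 10. strong-case stays.
moderate-case (assigned level 1): level 0: 3 − 0 = 3; level 1: 12 − 5 = 7; level 2: 16 − 10 = 6. moderate-case stays.
weak-case (assigned level 0): level 0: 3 − 0 = 3; level 1: 12 − 10 = 2; level 2: 16 − 20 = -4. weak-case stays.
Every type prefers its assigned level; separation holds.

Yes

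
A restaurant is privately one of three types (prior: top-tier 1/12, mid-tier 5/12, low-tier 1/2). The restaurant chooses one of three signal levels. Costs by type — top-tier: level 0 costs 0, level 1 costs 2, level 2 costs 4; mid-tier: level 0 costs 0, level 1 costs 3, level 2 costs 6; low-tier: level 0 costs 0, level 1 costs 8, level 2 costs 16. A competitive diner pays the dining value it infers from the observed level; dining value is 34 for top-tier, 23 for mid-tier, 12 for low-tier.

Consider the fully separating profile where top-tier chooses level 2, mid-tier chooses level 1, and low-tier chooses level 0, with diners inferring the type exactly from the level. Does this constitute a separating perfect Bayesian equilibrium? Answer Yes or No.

Separating price premiums: level 2 → 34, level 1 → 23, level 0 → 12.
top-tier (assigned level 2): level 0: 12 − 0 = 12; level 1: 23 − 2 = 21; level 2: 34 − 4 = 30. top-tier stays.
mid-tier (assigned level 1): level 0: 12 − 0 = 12; level 1: 23 − 3 = 20; level 2: 34 − 6 = 28. mid-tier prefers level 2.
low-tier (assigned level 0): level 0: 12 − 0 = 12; level 1: 23 − 8 = 15; level 2: 34 − 16 = 18. low-tier prefers level 2.
At least one type deviates; the separating profile fails.

No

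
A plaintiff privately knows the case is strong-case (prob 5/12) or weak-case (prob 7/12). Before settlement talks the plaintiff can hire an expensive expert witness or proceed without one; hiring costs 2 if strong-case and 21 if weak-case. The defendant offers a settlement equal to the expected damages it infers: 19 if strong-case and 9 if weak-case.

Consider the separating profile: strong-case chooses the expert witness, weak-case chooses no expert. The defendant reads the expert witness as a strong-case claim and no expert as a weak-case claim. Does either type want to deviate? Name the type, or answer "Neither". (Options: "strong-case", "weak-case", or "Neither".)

The expert witness pays 19; no expert pays 9.
strong-case: assigned the expert witness, nets 19 − 2 = 17; deviating to no expert nets 9.
weak-case: assigned no expert, nets 9; deviating to the expert witness nets 19 − 21 = -2.
Both types strictly prefer their assigned action; no profitable deviation.

Neither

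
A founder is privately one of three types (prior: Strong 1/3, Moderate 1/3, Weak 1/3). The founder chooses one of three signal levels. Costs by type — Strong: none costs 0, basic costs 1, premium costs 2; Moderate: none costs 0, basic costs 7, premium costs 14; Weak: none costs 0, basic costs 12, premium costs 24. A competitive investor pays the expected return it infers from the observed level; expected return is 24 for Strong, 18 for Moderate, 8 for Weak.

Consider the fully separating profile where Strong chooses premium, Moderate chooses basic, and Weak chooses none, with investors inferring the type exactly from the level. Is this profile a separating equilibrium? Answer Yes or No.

Yes

Separating valuations: premium → 24, basic → 18, none → 8.
Strong (assigned premium): none: 8 − 0 = 8; basic: 18 − 1 = 17; premium: 24 − 2 = 22. Strong stays.
Moderate (assigned basic): none: 8 − 0 = 8; basic: 18 − 7 = 11; premium: 24 − 14 = 10. Moderate stays.
Weak (assigned none): none: 8 − 0 = 8; basic: 18 − 12 = 6; premium: 24 − 24 = 0. Weak stays.
Every type prefers its assigned level; separation holds.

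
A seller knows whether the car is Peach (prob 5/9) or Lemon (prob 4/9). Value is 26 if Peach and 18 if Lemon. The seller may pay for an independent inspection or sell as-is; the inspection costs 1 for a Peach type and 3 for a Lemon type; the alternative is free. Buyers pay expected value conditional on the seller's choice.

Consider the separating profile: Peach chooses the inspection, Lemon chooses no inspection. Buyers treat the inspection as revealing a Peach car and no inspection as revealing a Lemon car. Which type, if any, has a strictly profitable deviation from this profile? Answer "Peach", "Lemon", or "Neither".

The inspection pays 26; no inspection pays 18.
Peach: assigned the inspection, nets 26 − 1 = 25; deviating to no inspection nets 18.
Lemon: assigned no inspection, nets 18; deviating to the inspection nets 26 − 3 = 23.
The Lemon type gains 5 by deviating.

Lemon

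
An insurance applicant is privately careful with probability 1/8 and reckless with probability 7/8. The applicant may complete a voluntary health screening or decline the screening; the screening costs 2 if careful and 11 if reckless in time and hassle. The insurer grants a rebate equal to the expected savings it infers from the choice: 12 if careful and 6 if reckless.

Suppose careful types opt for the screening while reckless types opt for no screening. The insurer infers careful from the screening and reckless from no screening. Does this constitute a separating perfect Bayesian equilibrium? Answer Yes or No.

Under these beliefs, the screening earns rebate 12 and no screening earns rebate 6.
careful: the screening nets 12 − 2 = 10; no screening nets 6. careful prefers the screening.
reckless: the screening nets 12 − 11 = 1; no screening nets 6. reckless prefers no screening.
Neither type deviates, so the separating profile is an equilibrium.

Yes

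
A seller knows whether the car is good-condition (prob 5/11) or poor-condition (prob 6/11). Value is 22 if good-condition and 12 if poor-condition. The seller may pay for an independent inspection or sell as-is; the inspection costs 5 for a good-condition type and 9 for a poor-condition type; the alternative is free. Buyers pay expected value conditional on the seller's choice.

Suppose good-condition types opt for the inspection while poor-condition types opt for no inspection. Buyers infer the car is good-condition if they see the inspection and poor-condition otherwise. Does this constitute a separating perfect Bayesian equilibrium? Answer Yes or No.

Under these beliefs, the inspection earns price 22 and no inspection earns price 12.
good-condition: the inspection nets 22 − 5 = 17; no inspection nets 12. good-condition prefers the inspection.
poor-condition: the inspection nets 22 − 9 = 13; no inspection nets 12. poor-condition would deviate to the inspection.
poor-condition has a profitable deviation, so the profile is not an equilibrium.

No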